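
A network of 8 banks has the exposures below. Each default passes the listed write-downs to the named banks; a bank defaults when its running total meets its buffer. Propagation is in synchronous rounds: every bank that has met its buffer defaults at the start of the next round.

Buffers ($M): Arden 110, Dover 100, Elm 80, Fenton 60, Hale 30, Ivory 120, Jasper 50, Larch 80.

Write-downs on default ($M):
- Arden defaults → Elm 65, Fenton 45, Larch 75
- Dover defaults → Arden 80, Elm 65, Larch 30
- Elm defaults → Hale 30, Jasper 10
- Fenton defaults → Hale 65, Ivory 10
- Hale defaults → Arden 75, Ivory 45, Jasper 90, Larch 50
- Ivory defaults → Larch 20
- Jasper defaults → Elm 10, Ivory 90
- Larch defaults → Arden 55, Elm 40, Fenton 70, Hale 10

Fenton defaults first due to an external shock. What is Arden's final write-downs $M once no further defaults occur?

Round 1 — Fenton defaults (initial).
  Hale: +65 → 65 ≥ 30
  Ivory: +10 → 10 < 120
Round 2 — Hale defaults.
  Arden: +75 → 75 < 110
  Ivory: +45 → 55 < 120
  Jasper: +90 → 90 ≥ 50
  Larch: +50 → 50 < 80
Round 3 — Jasper defaults.
  Elm: +10 → 10 < 80
  Ivory: +90 → 145 ≥ 120
Round 4 — Ivory defaults.
  Larch: +20 → 70 < 80
No further defaults.

75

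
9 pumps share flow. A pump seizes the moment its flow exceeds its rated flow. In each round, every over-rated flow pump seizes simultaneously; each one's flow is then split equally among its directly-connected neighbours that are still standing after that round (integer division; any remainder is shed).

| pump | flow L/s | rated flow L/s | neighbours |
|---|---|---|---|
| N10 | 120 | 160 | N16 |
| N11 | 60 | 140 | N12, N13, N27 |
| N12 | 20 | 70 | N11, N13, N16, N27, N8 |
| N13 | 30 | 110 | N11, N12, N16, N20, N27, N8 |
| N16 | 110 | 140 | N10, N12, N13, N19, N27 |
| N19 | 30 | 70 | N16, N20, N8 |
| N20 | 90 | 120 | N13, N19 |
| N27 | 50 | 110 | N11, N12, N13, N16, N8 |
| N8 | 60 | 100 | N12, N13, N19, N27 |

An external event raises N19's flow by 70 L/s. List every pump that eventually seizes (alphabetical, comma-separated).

N11, N12, N13, N16, N19, N20, N27, N8

Round 1 — N19 at 100 > 70. N19 seizes.
  N19 sheds 100 L/s to N16, N20, N8: 33 each (1 lost).
    N16: 110+33 = 143 > 140
    N20: 90+33 = 123 > 120
    N8: 60+33 = 93 ≤ 100
Round 2 — N16, N20 seize.
  N16 sheds 143 L/s to N10, N12, N13, N27: 35 each (3 lost).
    N10: 120+35 = 155 ≤ 160
    N12: 20+35 = 55 ≤ 70
    N13: 30+35 = 65 ≤ 110
    N27: 50+35 = 85 ≤ 110
  N20 sheds 123 L/s to N13: 123 each.
    N13: 65+123 = 188 > 110
Round 3 — N13 seizes.
  N13 sheds 188 L/s to N11, N12, N27, N8: 47 each.
    N11: 60+47 = 107 ≤ 140
    N12: 55+47 = 102 > 70
    N27: 85+47 = 132 > 110
    N8: 93+47 = 140 > 100
Round 4 — N12, N27, N8 seize.
  N12 sheds 102 L/s to N11: 102 each.
    N11: 107+102 = 209 > 140
  N27 sheds 132 L/s to N11: 132 each.
    N11: 209+132 = 341 > 140
  N8 sheds 140 L/s: no online neighbours, lost.
Round 5 — N11 seizes.
  N11 sheds 341 L/s: no online neighbours, lost.
No further seizures.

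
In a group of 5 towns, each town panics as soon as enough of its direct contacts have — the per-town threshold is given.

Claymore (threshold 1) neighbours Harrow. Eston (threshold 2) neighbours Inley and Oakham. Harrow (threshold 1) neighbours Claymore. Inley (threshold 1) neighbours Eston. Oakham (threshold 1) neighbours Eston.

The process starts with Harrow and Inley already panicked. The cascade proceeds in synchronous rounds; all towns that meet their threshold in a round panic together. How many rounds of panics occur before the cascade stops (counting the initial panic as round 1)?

Round 1 — Harrow, Inley panic (initial).
Round 2 — checking thresholds:
  Claymore: 1 of 1 neighbours ≥ 1, panics.
  Eston: 1 of 2 neighbours < 2, not yet.
Round 3 — no new panics; cascade stops.

2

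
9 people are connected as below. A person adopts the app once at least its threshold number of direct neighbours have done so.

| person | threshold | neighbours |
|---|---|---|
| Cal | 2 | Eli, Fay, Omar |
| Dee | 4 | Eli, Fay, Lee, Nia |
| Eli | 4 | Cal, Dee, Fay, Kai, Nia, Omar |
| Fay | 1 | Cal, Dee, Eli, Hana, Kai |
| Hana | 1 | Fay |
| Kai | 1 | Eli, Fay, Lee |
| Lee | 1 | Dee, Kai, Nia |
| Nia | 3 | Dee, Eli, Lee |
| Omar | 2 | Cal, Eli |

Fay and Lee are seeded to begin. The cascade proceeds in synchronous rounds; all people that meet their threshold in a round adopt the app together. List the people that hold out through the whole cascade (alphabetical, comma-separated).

Round 1 — Fay, Lee adopt the app (initial).
Round 2 — checking thresholds:
  Cal: 1 of 3 neighbours < 2, holds.
  Dee: 2 of 4 neighbours < 4, holds.
  Eli: 1 of 6 neighbours < 4, holds.
  Hana: 1 of 1 neighbours ≥ 1, adopts the app.
  Kai: 2 of 3 neighbours ≥ 1, adopts the app.
  Nia: 1 of 3 neighbours < 3, holds.
Round 3 — no new adoptions; cascade stops.

Cal, Dee, Eli, Nia, Omar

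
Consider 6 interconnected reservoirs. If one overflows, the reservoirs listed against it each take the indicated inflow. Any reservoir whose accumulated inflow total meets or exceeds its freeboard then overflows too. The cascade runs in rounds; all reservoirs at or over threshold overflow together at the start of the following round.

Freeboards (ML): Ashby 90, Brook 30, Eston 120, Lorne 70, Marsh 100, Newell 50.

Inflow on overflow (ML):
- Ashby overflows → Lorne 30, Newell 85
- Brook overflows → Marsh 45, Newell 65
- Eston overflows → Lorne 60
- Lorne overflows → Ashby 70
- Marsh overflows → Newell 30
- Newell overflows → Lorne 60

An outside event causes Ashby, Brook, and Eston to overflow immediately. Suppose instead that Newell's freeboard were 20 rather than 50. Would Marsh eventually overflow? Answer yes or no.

no

With Newell's freeboard at 20:
Round 1 — Ashby, Brook, Eston overflow (initial).
  Lorne: +30+60 → 90 ≥ 70
  Marsh: +45 → 45 < 100
  Newell: +85+65 → 150 ≥ 20
Round 2 — Lorne, Newell overflow.
No further overflows.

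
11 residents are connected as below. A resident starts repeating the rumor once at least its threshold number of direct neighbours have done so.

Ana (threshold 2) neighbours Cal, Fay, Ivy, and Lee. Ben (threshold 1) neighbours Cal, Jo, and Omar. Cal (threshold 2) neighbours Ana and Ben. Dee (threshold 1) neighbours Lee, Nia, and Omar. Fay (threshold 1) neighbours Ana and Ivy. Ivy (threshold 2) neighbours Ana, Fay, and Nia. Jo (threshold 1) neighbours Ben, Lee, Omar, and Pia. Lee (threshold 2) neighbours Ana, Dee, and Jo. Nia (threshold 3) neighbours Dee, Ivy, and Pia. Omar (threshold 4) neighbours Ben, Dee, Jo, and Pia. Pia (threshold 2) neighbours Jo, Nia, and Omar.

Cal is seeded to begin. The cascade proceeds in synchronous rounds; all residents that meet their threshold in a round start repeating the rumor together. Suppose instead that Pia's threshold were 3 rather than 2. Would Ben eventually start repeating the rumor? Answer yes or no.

yes

With Pia's threshold at 3:
Round 1 — Cal starts repeating the rumor (initial).
Round 2 — checking thresholds:
  Ana: 1 of 4 neighbours < 2, below threshold.
  Ben: 1 of 3 neighbours ≥ 1, starts repeating the rumor.
Round 3 — checking thresholds:
  Ana: 1 of 4 neighbours < 2, below threshold.
  Jo: 1 of 4 neighbours ≥ 1, starts repeating the rumor.
  Omar: 1 of 4 neighbours < 4, below threshold.
Round 4 — no new spreads; cascade stops.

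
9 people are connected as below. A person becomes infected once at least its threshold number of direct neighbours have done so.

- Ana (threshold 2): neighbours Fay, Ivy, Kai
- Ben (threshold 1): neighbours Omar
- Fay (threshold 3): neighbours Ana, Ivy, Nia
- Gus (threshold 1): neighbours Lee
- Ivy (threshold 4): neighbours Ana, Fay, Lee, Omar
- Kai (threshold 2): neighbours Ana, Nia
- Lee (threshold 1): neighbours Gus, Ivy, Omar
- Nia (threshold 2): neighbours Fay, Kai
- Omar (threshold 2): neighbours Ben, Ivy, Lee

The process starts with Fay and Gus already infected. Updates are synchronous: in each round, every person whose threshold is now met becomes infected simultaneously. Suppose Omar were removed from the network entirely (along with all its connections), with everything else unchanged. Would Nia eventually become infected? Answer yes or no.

With Omar removed:
Round 1 — Fay, Gus become infected (initial).
Round 2 — checking thresholds:
  Ana: 1 of 3 neighbours < 2, holds.
  Ivy: 1 of 3 neighbours < 4, holds.
  Lee: 1 of 2 neighbours ≥ 1, becomes infected.
  Nia: 1 of 2 neighbours < 2, holds.
Round 3 — no new infections; cascade stops.

no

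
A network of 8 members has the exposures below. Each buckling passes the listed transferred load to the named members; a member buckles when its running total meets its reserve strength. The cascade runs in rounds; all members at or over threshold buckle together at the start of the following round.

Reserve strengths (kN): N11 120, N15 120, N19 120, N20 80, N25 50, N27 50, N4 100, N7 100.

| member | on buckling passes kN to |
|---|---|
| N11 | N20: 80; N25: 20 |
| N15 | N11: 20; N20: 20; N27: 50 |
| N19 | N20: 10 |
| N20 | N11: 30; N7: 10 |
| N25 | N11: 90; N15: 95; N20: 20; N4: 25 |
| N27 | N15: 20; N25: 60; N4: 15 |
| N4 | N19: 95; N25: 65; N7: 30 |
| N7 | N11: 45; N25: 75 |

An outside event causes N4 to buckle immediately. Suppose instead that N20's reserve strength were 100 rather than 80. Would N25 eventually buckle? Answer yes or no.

With N20's reserve strength at 100:
Round 1 — N4 buckles (initial).
  N19: +95 → 95 < 120
  N25: +65 → 65 ≥ 50
  N7: +30 → 30 < 100
Round 2 — N25 buckles.
  N11: +90 → 90 < 120
  N15: +95 → 95 < 120
  N20: +20 → 20 < 100
No further bucklings.

yes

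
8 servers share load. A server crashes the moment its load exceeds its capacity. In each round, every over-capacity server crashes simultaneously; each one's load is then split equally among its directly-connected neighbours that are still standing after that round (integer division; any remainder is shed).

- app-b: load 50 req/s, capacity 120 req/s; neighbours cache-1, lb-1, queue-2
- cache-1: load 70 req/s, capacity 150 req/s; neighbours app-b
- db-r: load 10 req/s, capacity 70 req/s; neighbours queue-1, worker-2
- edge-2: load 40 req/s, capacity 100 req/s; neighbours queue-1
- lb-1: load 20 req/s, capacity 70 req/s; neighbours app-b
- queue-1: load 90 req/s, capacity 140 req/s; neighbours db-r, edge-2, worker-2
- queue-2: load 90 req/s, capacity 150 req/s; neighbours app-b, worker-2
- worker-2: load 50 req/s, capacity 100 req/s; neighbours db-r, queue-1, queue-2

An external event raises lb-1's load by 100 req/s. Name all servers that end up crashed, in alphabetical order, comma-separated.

app-b, cache-1, db-r, edge-2, lb-1, queue-1, queue-2, worker-2

Round 1 — lb-1 at 120 > 70. lb-1 crashes.
  lb-1 sheds 120 req/s to app-b: 120 each.
    app-b: 50+120 = 170 > 120
Round 2 — app-b crashes.
  app-b sheds 170 req/s to cache-1, queue-2: 85 each.
    cache-1: 70+85 = 155 > 150
    queue-2: 90+85 = 175 > 150
Round 3 — cache-1, queue-2 crash.
  cache-1 sheds 155 req/s: no online neighbours, lost.
  queue-2 sheds 175 req/s to worker-2: 175 each.
    worker-2: 50+175 = 225 > 100
Round 4 — worker-2 crashes.
  worker-2 sheds 225 req/s to db-r, queue-1: 112 each (1 lost).
    db-r: 10+112 = 122 > 70
    queue-1: 90+112 = 202 > 140
Round 5 — db-r, queue-1 crash.
  db-r sheds 122 req/s: no online neighbours, lost.
  queue-1 sheds 202 req/s to edge-2: 202 each.
    edge-2: 40+202 = 242 > 100
Round 6 — edge-2 crashes.
  edge-2 sheds 242 req/s: no online neighbours, lost.
No further crashes.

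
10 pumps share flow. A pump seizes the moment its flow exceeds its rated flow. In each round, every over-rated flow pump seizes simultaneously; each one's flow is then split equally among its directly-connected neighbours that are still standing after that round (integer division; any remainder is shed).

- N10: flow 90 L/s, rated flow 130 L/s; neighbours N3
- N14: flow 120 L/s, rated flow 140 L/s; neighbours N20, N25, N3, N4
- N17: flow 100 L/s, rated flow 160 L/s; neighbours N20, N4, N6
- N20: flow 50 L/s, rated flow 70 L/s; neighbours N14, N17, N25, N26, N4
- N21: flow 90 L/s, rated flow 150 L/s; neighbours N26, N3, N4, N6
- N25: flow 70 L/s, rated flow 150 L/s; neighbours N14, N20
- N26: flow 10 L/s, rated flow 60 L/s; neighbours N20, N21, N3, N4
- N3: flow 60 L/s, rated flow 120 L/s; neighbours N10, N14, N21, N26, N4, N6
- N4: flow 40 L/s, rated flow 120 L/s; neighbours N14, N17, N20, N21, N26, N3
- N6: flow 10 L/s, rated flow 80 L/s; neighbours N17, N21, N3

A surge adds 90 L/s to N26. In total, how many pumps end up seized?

2

Round 1 — N26 at 100 > 60. N26 seizes.
  N26 sheds 100 L/s to N20, N21, N3, N4: 25 each.
    N20: 50+25 = 75 > 70
    N21: 90+25 = 115 ≤ 150
    N3: 60+25 = 85 ≤ 120
    N4: 40+25 = 65 ≤ 120
Round 2 — N20 seizes.
  N20 sheds 75 L/s to N14, N17, N25, N4: 18 each (3 lost).
    N14: 120+18 = 138 ≤ 140
    N17: 100+18 = 118 ≤ 160
    N25: 70+18 = 88 ≤ 150
    N4: 65+18 = 83 ≤ 120
No further seizures.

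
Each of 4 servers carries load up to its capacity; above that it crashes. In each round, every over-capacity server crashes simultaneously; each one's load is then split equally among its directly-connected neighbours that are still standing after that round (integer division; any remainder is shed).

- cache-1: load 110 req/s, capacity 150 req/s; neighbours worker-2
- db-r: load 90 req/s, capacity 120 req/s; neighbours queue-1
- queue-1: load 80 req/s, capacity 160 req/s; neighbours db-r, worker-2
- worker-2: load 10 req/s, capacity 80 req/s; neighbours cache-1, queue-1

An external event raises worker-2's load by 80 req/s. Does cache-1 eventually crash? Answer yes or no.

Round 1 — worker-2 at 90 > 80. worker-2 crashes.
  worker-2 sheds 90 req/s to cache-1, queue-1: 45 each.
    cache-1: 110+45 = 155 > 150
    queue-1: 80+45 = 125 ≤ 160
Round 2 — cache-1 crashes.
  cache-1 sheds 155 req/s: no online neighbours, lost.
No further crashes.

yes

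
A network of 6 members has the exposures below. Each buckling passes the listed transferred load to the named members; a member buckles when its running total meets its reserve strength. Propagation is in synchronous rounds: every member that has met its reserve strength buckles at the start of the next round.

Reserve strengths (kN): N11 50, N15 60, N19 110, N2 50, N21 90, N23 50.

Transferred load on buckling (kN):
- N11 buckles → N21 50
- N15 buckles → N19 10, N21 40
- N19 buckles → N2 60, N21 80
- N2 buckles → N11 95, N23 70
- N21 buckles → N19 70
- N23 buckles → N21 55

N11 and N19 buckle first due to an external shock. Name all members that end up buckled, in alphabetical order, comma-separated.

N11, N19, N2, N21, N23

Round 1 — N11, N19 buckle (initial).
  N2: +60 → 60 ≥ 50
  N21: +50+80 → 130 ≥ 90
Round 2 — N2, N21 buckle.
  N23: +70 → 70 ≥ 50
Round 3 — N23 buckles.
No further bucklings.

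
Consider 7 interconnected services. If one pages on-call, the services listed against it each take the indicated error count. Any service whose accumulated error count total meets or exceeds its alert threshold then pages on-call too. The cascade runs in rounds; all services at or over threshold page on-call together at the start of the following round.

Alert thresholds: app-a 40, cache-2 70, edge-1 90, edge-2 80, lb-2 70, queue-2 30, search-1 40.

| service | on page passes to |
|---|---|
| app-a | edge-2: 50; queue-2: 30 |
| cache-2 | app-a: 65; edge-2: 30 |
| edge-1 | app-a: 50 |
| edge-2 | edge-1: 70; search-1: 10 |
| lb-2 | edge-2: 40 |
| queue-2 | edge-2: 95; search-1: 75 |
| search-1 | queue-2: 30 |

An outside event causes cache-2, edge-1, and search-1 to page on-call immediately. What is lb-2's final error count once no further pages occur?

0

Round 1 — cache-2, edge-1, search-1 page on-call (initial).
  app-a: +65+50 → 115 ≥ 40
  edge-2: +30 → 30 < 80
  queue-2: +30 → 30 ≥ 30
Round 2 — app-a, queue-2 page on-call.
  edge-2: +50+95 → 175 ≥ 80
Round 3 — edge-2 pages on-call.
No further pages.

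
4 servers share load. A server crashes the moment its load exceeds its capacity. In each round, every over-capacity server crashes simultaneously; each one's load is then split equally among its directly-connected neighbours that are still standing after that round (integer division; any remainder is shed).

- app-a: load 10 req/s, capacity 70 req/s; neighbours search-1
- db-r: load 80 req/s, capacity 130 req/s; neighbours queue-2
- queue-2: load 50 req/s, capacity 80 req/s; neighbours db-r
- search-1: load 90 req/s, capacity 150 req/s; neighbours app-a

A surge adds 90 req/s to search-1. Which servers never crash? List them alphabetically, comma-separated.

Round 1 — search-1 at 180 > 150. search-1 crashes.
  search-1 sheds 180 req/s to app-a: 180 each.
    app-a: 10+180 = 190 > 70
Round 2 — app-a crashes.
  app-a sheds 190 req/s: no online neighbours, lost.
No further crashes.

db-r, queue-2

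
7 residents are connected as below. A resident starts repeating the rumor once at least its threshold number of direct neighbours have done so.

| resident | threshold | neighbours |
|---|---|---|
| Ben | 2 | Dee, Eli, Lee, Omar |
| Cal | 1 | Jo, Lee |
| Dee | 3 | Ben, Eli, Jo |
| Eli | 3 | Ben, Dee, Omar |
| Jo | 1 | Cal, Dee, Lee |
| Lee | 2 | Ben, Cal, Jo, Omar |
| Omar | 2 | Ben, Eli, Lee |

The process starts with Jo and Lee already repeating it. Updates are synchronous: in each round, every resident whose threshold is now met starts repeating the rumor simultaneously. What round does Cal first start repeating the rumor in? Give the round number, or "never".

2

Round 1 — Jo, Lee start repeating the rumor (initial).
Round 2 — checking thresholds:
  Ben: 1 of 4 neighbours < 2, not yet.
  Cal: 2 of 2 neighbours ≥ 1, starts repeating the rumor.
  Dee: 1 of 3 neighbours < 3, not yet.
  Omar: 1 of 3 neighbours < 2, not yet.
Round 3 — no new spreads; cascade stops.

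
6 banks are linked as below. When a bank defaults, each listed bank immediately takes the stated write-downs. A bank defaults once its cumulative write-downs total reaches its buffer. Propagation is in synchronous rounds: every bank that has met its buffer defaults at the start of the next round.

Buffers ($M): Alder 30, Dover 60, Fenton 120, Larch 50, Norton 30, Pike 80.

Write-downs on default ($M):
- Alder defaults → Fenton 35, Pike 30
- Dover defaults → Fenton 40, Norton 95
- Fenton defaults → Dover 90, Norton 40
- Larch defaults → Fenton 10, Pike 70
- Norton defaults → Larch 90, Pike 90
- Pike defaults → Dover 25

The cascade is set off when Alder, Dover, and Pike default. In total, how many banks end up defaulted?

5

Round 1 — Alder, Dover, Pike default (initial).
  Fenton: +35+40 → 75 < 120
  Norton: +95 → 95 ≥ 30
Round 2 — Norton defaults.
  Larch: +90 → 90 ≥ 50
Round 3 — Larch defaults.
  Fenton: +10 → 85 < 120
No further defaults.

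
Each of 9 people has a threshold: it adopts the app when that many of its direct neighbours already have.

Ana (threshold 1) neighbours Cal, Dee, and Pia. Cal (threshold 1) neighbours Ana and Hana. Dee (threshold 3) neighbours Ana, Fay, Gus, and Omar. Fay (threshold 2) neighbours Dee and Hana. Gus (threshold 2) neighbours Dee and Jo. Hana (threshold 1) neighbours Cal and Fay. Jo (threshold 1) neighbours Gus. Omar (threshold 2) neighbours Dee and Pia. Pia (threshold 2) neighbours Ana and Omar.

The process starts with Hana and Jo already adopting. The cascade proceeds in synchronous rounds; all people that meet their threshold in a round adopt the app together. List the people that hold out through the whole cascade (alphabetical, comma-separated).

Round 1 — Hana, Jo adopt the app (initial).
Round 2 — checking thresholds:
  Cal: 1 of 2 neighbours ≥ 1, adopts the app.
  Fay: 1 of 2 neighbours < 2, below threshold.
  Gus: 1 of 2 neighbours < 2, below threshold.
Round 3 — checking thresholds:
  Ana: 1 of 3 neighbours ≥ 1, adopts the app.
  Fay: 1 of 2 neighbours < 2, below threshold.
  Gus: 1 of 2 neighbours < 2, below threshold.
Round 4 — no new adoptions; cascade stops.

Dee, Fay, Gus, Omar, Pia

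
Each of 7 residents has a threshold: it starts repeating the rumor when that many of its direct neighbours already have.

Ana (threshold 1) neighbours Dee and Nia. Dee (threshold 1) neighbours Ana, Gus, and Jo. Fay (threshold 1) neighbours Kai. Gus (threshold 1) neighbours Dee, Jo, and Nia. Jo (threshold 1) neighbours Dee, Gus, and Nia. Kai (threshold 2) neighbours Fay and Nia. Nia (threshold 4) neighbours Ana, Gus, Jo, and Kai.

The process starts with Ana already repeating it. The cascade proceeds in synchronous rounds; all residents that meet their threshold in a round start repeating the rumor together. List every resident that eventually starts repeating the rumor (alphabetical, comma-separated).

Round 1 — Ana starts repeating the rumor (initial).
Round 2 — checking thresholds:
  Dee: 1 of 3 neighbours ≥ 1, starts repeating the rumor.
  Nia: 1 of 4 neighbours < 4, below threshold.
Round 3 — checking thresholds:
  Gus: 1 of 3 neighbours ≥ 1, starts repeating the rumor.
  Jo: 1 of 3 neighbours ≥ 1, starts repeating the rumor.
  Nia: 1 of 4 neighbours < 4, below threshold.
Round 4 — no new spreads; cascade stops.

Ana, Dee, Gus, Jo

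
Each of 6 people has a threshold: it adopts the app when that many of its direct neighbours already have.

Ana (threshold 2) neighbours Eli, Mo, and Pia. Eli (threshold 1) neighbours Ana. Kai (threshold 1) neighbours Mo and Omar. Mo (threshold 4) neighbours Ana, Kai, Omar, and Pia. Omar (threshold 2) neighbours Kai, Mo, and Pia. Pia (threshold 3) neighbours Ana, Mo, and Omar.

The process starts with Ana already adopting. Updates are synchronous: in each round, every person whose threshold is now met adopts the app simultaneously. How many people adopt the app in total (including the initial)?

2

Round 1 — Ana adopts the app (initial).
Round 2 — checking thresholds:
  Eli: 1 of 1 neighbours ≥ 1, adopts the app.
  Mo: 1 of 4 neighbours < 4, not yet.
  Pia: 1 of 3 neighbours < 3, not yet.
Round 3 — no new adoptions; cascade stops.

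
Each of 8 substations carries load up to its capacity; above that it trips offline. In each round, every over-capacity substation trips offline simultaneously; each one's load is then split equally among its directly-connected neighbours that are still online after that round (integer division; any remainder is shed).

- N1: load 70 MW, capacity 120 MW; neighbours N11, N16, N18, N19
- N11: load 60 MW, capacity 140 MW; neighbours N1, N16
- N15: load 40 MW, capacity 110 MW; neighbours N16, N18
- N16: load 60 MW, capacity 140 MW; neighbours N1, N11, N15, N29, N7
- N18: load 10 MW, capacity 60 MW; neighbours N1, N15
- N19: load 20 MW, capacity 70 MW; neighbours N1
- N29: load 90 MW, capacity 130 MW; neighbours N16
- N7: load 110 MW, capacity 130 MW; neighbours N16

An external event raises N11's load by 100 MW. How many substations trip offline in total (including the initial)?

Round 1 — N11 at 160 > 140. N11 trips offline.
  N11 sheds 160 MW to N1, N16: 80 each.
    N1: 70+80 = 150 > 120
    N16: 60+80 = 140 ≤ 140
Round 2 — N1 trips offline.
  N1 sheds 150 MW to N16, N18, N19: 50 each.
    N16: 140+50 = 190 > 140
    N18: 10+50 = 60 ≤ 60
    N19: 20+50 = 70 ≤ 70
Round 3 — N16 trips offline.
  N16 sheds 190 MW to N15, N29, N7: 63 each (1 lost).
    N15: 40+63 = 103 ≤ 110
    N29: 90+63 = 153 > 130
    N7: 110+63 = 173 > 130
Round 4 — N29, N7 trip offline.
  N29 sheds 153 MW: no online neighbours, lost.
  N7 sheds 173 MW: no online neighbours, lost.
No further trips.

5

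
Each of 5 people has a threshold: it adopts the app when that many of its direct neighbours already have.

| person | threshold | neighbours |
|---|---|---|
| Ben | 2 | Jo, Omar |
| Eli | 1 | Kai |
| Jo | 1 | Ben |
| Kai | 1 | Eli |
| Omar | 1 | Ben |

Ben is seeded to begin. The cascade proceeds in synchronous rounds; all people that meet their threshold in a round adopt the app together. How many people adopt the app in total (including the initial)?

3

Round 1 — Ben adopts the app (initial).
Round 2 — checking thresholds:
  Jo: 1 of 1 neighbours ≥ 1, adopts the app.
  Omar: 1 of 1 neighbours ≥ 1, adopts the app.
Round 3 — no new adoptions; cascade stops.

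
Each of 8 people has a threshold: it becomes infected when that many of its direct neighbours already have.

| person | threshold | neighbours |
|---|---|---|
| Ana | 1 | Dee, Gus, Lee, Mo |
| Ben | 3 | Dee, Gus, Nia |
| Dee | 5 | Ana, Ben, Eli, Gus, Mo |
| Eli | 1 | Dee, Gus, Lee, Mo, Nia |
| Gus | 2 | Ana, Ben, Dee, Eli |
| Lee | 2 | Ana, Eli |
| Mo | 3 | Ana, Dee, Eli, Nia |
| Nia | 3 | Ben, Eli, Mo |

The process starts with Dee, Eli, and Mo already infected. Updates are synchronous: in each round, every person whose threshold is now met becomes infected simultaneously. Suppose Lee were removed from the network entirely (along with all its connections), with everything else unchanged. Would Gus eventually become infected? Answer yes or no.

yes

With Lee removed:
Round 1 — Dee, Eli, Mo become infected (initial).
Round 2 — checking thresholds:
  Ana: 2 of 3 neighbours ≥ 1, becomes infected.
  Ben: 1 of 3 neighbours < 3, not yet.
  Gus: 2 of 4 neighbours ≥ 2, becomes infected.
  Nia: 2 of 3 neighbours < 3, not yet.
Round 3 — no new infections; cascade stops.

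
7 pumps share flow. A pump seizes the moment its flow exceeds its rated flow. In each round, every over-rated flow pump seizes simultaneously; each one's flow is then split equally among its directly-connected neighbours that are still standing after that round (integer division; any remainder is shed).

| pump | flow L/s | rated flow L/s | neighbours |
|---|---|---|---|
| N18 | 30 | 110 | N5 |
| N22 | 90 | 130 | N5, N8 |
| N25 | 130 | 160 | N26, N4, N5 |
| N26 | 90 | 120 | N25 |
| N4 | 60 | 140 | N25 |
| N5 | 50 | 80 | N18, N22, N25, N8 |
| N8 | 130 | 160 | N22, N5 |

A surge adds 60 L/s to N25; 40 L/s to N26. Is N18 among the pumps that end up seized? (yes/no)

no

Round 1 — N25 at 190 > 160; N26 at 130 > 120. N25, N26 seize.
  N25 sheds 190 L/s to N4, N5: 95 each.
    N4: 60+95 = 155 > 140
    N5: 50+95 = 145 > 80
  N26 sheds 130 L/s: no online neighbours, lost.
Round 2 — N4, N5 seize.
  N4 sheds 155 L/s: no online neighbours, lost.
  N5 sheds 145 L/s to N18, N22, N8: 48 each (1 lost).
    N18: 30+48 = 78 ≤ 110
    N22: 90+48 = 138 > 130
    N8: 130+48 = 178 > 160
Round 3 — N22, N8 seize.
  N22 sheds 138 L/s: no online neighbours, lost.
  N8 sheds 178 L/s: no online neighbours, lost.
No further seizures.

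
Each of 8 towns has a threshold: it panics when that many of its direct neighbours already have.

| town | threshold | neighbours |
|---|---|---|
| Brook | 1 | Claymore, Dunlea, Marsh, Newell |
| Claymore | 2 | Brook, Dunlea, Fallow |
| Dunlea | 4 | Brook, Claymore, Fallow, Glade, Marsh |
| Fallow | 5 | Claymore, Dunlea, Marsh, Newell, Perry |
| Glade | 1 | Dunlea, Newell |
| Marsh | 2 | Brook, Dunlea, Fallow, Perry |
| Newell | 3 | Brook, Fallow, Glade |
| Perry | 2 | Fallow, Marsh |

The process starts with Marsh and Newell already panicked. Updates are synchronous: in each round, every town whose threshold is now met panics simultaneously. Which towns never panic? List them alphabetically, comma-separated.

Round 1 — Marsh, Newell panic (initial).
Round 2 — checking thresholds:
  Brook: 2 of 4 neighbours ≥ 1, panics.
  Dunlea: 1 of 5 neighbours < 4, holds.
  Fallow: 2 of 5 neighbours < 5, holds.
  Glade: 1 of 2 neighbours ≥ 1, panics.
  Perry: 1 of 2 neighbours < 2, holds.
Round 3 — no new panics; cascade stops.

Claymore, Dunlea, Fallow, Perry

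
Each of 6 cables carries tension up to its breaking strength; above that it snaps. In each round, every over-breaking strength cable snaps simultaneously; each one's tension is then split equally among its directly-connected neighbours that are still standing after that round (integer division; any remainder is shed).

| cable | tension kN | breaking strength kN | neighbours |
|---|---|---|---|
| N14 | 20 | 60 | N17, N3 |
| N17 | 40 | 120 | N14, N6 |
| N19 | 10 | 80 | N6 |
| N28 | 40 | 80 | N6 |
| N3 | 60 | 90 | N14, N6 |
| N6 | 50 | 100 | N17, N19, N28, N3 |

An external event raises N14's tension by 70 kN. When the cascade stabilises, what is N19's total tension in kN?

Round 1 — N14 at 90 > 60. N14 snaps.
  N14 sheds 90 kN to N17, N3: 45 each.
    N17: 40+45 = 85 ≤ 120
    N3: 60+45 = 105 > 90
Round 2 — N3 snaps.
  N3 sheds 105 kN to N6: 105 each.
    N6: 50+105 = 155 > 100
Round 3 — N6 snaps.
  N6 sheds 155 kN to N17, N19, N28: 51 each (2 lost).
    N17: 85+51 = 136 > 120
    N19: 10+51 = 61 ≤ 80
    N28: 40+51 = 91 > 80
Round 4 — N17, N28 snap.
  N17 sheds 136 kN: no online neighbours, lost.
  N28 sheds 91 kN: no online neighbours, lost.
No further breaks.

61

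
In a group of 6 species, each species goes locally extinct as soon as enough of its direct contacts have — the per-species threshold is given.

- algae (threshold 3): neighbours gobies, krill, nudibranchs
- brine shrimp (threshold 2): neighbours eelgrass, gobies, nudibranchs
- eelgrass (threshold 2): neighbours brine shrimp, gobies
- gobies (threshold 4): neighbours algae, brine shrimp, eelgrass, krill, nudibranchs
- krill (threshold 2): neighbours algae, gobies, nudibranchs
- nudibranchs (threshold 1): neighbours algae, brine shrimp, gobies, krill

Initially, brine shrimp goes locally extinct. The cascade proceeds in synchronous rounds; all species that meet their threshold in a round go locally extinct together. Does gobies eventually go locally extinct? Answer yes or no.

no

Round 1 — brine shrimp goes locally extinct (initial).
Round 2 — checking thresholds:
  eelgrass: 1 of 2 neighbours < 2, holds.
  gobies: 1 of 5 neighbours < 4, holds.
  nudibranchs: 1 of 4 neighbours ≥ 1, goes locally extinct.
Round 3 — no new extinctions; cascade stops.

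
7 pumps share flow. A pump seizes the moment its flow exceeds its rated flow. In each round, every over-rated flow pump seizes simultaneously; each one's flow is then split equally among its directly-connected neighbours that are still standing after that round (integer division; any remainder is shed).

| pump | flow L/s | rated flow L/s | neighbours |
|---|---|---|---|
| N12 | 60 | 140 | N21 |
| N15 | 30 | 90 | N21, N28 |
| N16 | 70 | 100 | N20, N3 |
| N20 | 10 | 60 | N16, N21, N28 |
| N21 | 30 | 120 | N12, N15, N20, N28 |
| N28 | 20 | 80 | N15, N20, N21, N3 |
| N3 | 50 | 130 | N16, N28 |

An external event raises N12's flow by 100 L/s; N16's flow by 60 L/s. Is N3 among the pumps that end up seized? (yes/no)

yes

Round 1 — N12 at 160 > 140; N16 at 130 > 100. N12, N16 seize.
  N12 sheds 160 L/s to N21: 160 each.
    N21: 30+160 = 190 > 120
  N16 sheds 130 L/s to N20, N3: 65 each.
    N20: 10+65 = 75 > 60
    N3: 50+65 = 115 ≤ 130
Round 2 — N20, N21 seize.
  N20 sheds 75 L/s to N28: 75 each.
    N28: 20+75 = 95 > 80
  N21 sheds 190 L/s to N15, N28: 95 each.
    N15: 30+95 = 125 > 90
    N28: 95+95 = 190 > 80
Round 3 — N15, N28 seize.
  N15 sheds 125 L/s: no online neighbours, lost.
  N28 sheds 190 L/s to N3: 190 each.
    N3: 115+190 = 305 > 130
Round 4 — N3 seizes.
  N3 sheds 305 L/s: no online neighbours, lost.
No further seizures.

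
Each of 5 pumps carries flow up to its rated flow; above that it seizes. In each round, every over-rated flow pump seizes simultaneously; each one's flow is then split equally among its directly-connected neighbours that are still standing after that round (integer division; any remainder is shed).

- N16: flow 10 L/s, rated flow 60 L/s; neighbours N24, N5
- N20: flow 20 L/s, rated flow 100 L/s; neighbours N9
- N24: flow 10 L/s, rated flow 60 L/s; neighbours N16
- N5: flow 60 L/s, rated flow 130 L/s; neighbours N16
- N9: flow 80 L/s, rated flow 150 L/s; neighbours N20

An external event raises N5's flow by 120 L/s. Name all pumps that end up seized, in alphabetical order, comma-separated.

N16, N24, N5

Round 1 — N5 at 180 > 130. N5 seizes.
  N5 sheds 180 L/s to N16: 180 each.
    N16: 10+180 = 190 > 60
Round 2 — N16 seizes.
  N16 sheds 190 L/s to N24: 190 each.
    N24: 10+190 = 200 > 60
Round 3 — N24 seizes.
  N24 sheds 200 L/s: no online neighbours, lost.
No further seizures.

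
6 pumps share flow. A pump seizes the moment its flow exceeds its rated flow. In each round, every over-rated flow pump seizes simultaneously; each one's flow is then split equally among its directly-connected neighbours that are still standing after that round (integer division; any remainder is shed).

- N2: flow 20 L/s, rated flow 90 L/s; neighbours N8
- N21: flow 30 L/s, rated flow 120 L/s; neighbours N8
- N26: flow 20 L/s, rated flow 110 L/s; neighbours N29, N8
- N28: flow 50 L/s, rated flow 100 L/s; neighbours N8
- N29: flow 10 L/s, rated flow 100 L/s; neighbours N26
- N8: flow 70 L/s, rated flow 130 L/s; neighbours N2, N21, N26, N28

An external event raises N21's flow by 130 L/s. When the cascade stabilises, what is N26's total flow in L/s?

96

Round 1 — N21 at 160 > 120. N21 seizes.
  N21 sheds 160 L/s to N8: 160 each.
    N8: 70+160 = 230 > 130
Round 2 — N8 seizes.
  N8 sheds 230 L/s to N2, N26, N28: 76 each (2 lost).
    N2: 20+76 = 96 > 90
    N26: 20+76 = 96 ≤ 110
    N28: 50+76 = 126 > 100
Round 3 — N2, N28 seize.
  N2 sheds 96 L/s: no online neighbours, lost.
  N28 sheds 126 L/s: no online neighbours, lost.
No further seizures.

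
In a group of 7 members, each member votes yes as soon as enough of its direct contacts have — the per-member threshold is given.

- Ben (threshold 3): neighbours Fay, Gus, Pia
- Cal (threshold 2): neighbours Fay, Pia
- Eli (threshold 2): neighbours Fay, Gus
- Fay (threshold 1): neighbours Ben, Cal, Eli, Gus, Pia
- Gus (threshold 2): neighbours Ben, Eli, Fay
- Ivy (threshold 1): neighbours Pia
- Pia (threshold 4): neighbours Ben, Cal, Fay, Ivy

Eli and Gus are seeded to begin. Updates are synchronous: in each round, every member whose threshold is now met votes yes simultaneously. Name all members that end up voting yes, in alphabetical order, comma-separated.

Round 1 — Eli, Gus vote yes (initial).
Round 2 — checking thresholds:
  Ben: 1 of 3 neighbours < 3, not yet.
  Fay: 2 of 5 neighbours ≥ 1, votes yes.
Round 3 — no new yes votes; cascade stops.

Eli, Fay, Gus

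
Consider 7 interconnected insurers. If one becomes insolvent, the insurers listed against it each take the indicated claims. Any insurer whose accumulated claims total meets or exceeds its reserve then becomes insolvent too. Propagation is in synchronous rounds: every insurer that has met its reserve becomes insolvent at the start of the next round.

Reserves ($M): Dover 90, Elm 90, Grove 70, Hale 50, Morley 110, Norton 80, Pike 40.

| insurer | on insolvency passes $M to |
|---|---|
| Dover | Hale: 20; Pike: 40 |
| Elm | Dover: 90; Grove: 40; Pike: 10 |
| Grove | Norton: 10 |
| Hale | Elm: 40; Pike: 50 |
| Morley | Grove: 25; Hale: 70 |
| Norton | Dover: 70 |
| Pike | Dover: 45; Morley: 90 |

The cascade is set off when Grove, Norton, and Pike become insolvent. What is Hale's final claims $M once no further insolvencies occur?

Round 1 — Grove, Norton, Pike become insolvent (initial).
  Dover: +70+45 → 115 ≥ 90
  Morley: +90 → 90 < 110
Round 2 — Dover becomes insolvent.
  Hale: +20 → 20 < 50
No further insolvencies.

20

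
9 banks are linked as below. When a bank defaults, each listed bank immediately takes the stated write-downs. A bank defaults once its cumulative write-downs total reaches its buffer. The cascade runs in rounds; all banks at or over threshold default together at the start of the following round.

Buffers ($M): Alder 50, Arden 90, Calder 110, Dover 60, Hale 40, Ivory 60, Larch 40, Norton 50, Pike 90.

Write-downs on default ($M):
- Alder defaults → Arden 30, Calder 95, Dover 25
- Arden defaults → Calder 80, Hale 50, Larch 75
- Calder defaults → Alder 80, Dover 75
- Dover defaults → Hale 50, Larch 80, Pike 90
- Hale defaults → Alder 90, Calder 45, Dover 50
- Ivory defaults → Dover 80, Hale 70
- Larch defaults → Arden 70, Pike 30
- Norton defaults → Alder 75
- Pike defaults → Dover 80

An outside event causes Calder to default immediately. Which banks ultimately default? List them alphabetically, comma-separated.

Round 1 — Calder defaults (initial).
  Alder: +80 → 80 ≥ 50
  Dover: +75 → 75 ≥ 60
Round 2 — Alder, Dover default.
  Arden: +30 → 30 < 90
  Hale: +50 → 50 ≥ 40
  Larch: +80 → 80 ≥ 40
  Pike: +90 → 90 ≥ 90
Round 3 — Hale, Larch, Pike default.
  Arden: +70 → 100 ≥ 90
Round 4 — Arden defaults.
No further defaults.

Alder, Arden, Calder, Dover, Hale, Larch, Pike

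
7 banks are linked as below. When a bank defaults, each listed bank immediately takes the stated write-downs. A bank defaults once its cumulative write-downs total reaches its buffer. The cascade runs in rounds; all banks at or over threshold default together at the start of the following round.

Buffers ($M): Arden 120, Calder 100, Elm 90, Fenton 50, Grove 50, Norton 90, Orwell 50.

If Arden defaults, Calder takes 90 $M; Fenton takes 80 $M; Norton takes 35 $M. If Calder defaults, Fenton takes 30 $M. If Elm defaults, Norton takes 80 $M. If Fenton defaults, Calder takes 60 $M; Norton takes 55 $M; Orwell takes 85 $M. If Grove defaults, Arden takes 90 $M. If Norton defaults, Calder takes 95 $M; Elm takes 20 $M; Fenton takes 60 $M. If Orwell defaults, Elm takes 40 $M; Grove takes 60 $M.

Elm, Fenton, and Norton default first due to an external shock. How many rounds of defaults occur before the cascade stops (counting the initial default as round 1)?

3

Round 1 — Elm, Fenton, Norton default (initial).
  Calder: +60+95 → 155 ≥ 100
  Orwell: +85 → 85 ≥ 50
Round 2 — Calder, Orwell default.
  Grove: +60 → 60 ≥ 50
Round 3 — Grove defaults.
  Arden: +90 → 90 < 120
No further defaults.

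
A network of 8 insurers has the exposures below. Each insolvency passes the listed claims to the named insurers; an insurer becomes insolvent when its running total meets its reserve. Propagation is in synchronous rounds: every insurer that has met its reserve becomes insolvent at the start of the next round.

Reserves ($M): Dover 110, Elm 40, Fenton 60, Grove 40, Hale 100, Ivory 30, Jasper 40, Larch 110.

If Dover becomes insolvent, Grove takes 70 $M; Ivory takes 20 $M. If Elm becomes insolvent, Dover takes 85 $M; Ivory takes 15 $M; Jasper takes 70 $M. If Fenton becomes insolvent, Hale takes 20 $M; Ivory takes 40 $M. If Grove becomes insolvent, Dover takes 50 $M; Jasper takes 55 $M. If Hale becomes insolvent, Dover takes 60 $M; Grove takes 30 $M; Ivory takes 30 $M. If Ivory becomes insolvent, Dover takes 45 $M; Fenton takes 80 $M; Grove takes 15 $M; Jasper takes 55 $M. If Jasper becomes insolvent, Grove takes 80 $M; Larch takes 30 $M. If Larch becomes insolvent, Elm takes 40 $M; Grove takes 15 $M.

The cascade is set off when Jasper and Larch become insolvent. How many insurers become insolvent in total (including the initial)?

Round 1 — Jasper, Larch become insolvent (initial).
  Elm: +40 → 40 ≥ 40
  Grove: +80+15 → 95 ≥ 40
Round 2 — Elm, Grove become insolvent.
  Dover: +85+50 → 135 ≥ 110
  Ivory: +15 → 15 < 30
Round 3 — Dover becomes insolvent.
  Ivory: +20 → 35 ≥ 30
Round 4 — Ivory becomes insolvent.
  Fenton: +80 → 80 ≥ 60
Round 5 — Fenton becomes insolvent.
  Hale: +20 → 20 < 100
No further insolvencies.

7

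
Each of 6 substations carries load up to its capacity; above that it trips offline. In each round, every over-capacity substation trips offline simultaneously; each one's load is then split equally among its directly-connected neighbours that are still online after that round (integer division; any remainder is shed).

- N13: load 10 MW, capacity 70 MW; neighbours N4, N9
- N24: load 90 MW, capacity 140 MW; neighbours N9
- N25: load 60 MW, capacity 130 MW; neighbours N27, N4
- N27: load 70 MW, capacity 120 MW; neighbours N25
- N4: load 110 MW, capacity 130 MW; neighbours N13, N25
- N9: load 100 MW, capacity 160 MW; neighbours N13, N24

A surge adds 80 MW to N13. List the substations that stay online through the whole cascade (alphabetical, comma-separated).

N24, N9

Round 1 — N13 at 90 > 70. N13 trips offline.
  N13 sheds 90 MW to N4, N9: 45 each.
    N4: 110+45 = 155 > 130
    N9: 100+45 = 145 ≤ 160
Round 2 — N4 trips offline.
  N4 sheds 155 MW to N25: 155 each.
    N25: 60+155 = 215 > 130
Round 3 — N25 trips offline.
  N25 sheds 215 MW to N27: 215 each.
    N27: 70+215 = 285 > 120
Round 4 — N27 trips offline.
  N27 sheds 285 MW: no online neighbours, lost.
No further trips.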